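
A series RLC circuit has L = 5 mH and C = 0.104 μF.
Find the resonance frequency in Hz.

Step 1 — Resonance condition Im(Z)=0 gives ω₀ = 1/√(LC).
Step 2 — ω₀ = 1/√(0.005·1.04e-07) = 4.385e+04 rad/s.
Step 3 — f₀ = ω₀/(2π) = 6979 Hz.

f₀ = 6979 Hz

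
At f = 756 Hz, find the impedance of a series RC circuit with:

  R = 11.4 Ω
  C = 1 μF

Step 1 — Angular frequency: ω = 2π·f = 2π·756 = 4750 rad/s.
Step 2 — Component impedances:
  R: Z = R = 11.4 Ω
  C: Z = 1/(jωC) = -j/(ω·C) = 0 - j210.5 Ω
Step 3 — Series combination: Z_total = R + C = 11.4 - j210.5 Ω = 210.8∠-86.9° Ω.

Z = 11.4 - j210.5 Ω = 210.8∠-86.9° Ω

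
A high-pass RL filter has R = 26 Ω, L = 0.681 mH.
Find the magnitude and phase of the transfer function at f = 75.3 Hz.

Step 1 — Angular frequency: ω = 2π·75.3 = 473.1 rad/s.
Step 2 — Transfer function: H(jω) = jωL/(R + jωL).
Step 3 — Numerator jωL = j·0.3222; denominator R + jωL = 26 + j0.3222.
Step 4 — H = 0.0001535 + j0.01239.
Step 5 — Magnitude: |H| = 0.01239 (-38.1 dB); phase: φ = 89.3°.

|H| = 0.01239 (-38.1 dB), φ = 89.3°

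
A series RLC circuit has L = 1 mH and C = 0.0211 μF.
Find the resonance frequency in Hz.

Step 1 — Resonance condition Im(Z)=0 gives ω₀ = 1/√(LC).
Step 2 — ω₀ = 1/√(0.001·2.11e-08) = 2.177e+05 rad/s.
Step 3 — f₀ = ω₀/(2π) = 3.465e+04 Hz.

f₀ = 3.465e+04 Hz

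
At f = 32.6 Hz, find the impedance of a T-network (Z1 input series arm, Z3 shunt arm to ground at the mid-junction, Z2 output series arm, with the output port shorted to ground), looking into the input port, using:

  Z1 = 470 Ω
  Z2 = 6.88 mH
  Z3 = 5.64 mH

Step 1 — Angular frequency: ω = 2π·f = 2π·32.6 = 204.8 rad/s.
Step 2 — Component impedances:
  Z1: Z = R = 470 Ω
  Z2: Z = jωL = j·204.8·0.00688 = 0 + j1.409 Ω
  Z3: Z = jωL = j·204.8·0.00564 = 0 + j1.155 Ω
Step 3 — With the output port shorted to ground, the output series arm Z2 runs from the junction to ground; the shunt arm Z3 also runs from the junction to ground. They appear in parallel: Z3 || Z2 = 0 + j0.6348 Ω.
Step 4 — Series with input arm Z1: Z_in = Z1 + (Z3 || Z2) = 470 + j0.6348 Ω = 470∠0.1° Ω.

Z = 470 + j0.6348 Ω = 470∠0.1° Ω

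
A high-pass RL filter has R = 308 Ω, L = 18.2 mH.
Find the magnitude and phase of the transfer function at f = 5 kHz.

Step 1 — Angular frequency: ω = 2π·5000 = 3.142e+04 rad/s.
Step 2 — Transfer function: H(jω) = jωL/(R + jωL).
Step 3 — Numerator jωL = j·571.8; denominator R + jωL = 308 + j571.8.
Step 4 — H = 0.7751 + j0.4175.
Step 5 — Magnitude: |H| = 0.8804 (-1.1 dB); phase: φ = 28.3°.

|H| = 0.8804 (-1.1 dB), φ = 28.3°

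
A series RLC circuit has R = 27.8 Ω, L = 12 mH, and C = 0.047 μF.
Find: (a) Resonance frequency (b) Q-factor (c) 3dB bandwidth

Step 1 — Resonance: ω₀ = 1/√(LC) = 1/√(0.012·4.7e-08) = 4.211e+04 rad/s.
Step 2 — f₀ = ω₀/(2π) = 6702 Hz.
Step 3 — Series Q: Q = ω₀L/R = 4.211e+04·0.012/27.8 = 18.18.
Step 4 — Bandwidth: Δω = ω₀/Q = 2317 rad/s; BW = Δω/(2π) = 368.7 Hz.

(a) f₀ = 6702 Hz  (b) Q = 18.18  (c) BW = 368.7 Hz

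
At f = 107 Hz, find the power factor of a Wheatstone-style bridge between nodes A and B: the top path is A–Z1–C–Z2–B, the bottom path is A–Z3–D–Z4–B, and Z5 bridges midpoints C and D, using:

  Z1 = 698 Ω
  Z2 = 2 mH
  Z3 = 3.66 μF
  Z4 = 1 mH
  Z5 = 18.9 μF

Step 1 — Angular frequency: ω = 2π·f = 2π·107 = 672.3 rad/s.
Step 2 — Component impedances:
  Z1: Z = R = 698 Ω
  Z2: Z = jωL = j·672.3·0.002 = 0 + j1.345 Ω
  Z3: Z = 1/(jωC) = -j/(ω·C) = 0 - j406.4 Ω
  Z4: Z = jωL = j·672.3·0.001 = 0 + j0.6723 Ω
  Z5: Z = 1/(jωC) = -j/(ω·C) = 0 - j78.7 Ω
Step 3 — Bridge requires nodal analysis (the Z5 bridge couples midpoints C and D, so the two paths cannot be reduced to a simple series/parallel combination). Setting node B to ground and injecting 1 A at node A, the 3-node admittance system at A, C, D solves to V_A = Z_AB = 176.6 - j303.4 Ω = 351.1∠-59.8° Ω.
Step 4 — Power factor: PF = cos(φ) = Re(Z)/|Z| = 176.57/351.07 = 0.5029.
Step 5 — Type: Im(Z) = -303.4 ⇒ leading (phase φ = -59.8°).

PF = 0.5029 (leading, φ = -59.8°)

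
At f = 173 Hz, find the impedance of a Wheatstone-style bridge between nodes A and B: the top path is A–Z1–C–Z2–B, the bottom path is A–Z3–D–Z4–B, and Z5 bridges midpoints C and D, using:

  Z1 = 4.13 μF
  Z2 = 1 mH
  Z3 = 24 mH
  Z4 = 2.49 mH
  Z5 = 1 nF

Step 1 — Angular frequency: ω = 2π·f = 2π·173 = 1087 rad/s.
Step 2 — Component impedances:
  Z1: Z = 1/(jωC) = -j/(ω·C) = 0 - j222.8 Ω
  Z2: Z = jωL = j·1087·0.001 = 0 + j1.087 Ω
  Z3: Z = jωL = j·1087·0.024 = 0 + j26.09 Ω
  Z4: Z = jωL = j·1087·0.00249 = 0 + j2.707 Ω
  Z5: Z = 1/(jωC) = -j/(ω·C) = 0 - j9.2e+05 Ω
Step 3 — Bridge requires nodal analysis (the Z5 bridge couples midpoints C and D, so the two paths cannot be reduced to a simple series/parallel combination). Setting node B to ground and injecting 1 A at node A, the 3-node admittance system at A, C, D solves to V_A = Z_AB = 0 + j33.09 Ω = 33.09∠90.0° Ω.

Z = 0 + j33.09 Ω = 33.09∠90.0° Ω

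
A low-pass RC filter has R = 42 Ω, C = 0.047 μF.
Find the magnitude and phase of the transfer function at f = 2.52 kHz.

Step 1 — Angular frequency: ω = 2π·2520 = 1.583e+04 rad/s.
Step 2 — Transfer function: H(jω) = 1/(1 + jωRC).
Step 3 — Denominator: 1 + jωRC = 1 + j·1.583e+04·42·4.7e-08 = 1 + j0.03126.
Step 4 — H = 0.999 - j0.03123.
Step 5 — Magnitude: |H| = 0.9995 (-0.0 dB); phase: φ = -1.8°.

|H| = 0.9995 (-0.0 dB), φ = -1.8°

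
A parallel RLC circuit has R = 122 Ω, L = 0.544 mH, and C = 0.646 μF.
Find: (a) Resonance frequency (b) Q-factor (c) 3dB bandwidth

Step 1 — Resonance: ω₀ = 1/√(LC) = 1/√(0.000544·6.46e-07) = 5.334e+04 rad/s.
Step 2 — f₀ = ω₀/(2π) = 8490 Hz.
Step 3 — Parallel Q: Q = R/(ω₀L) = 122/(5.334e+04·0.000544) = 4.204.
Step 4 — Bandwidth: Δω = ω₀/Q = 1.269e+04 rad/s; BW = Δω/(2π) = 2019 Hz.

(a) f₀ = 8490 Hz  (b) Q = 4.204  (c) BW = 2019 Hz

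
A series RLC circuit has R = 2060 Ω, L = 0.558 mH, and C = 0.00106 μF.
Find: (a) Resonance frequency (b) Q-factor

Step 1 — Resonance condition Im(Z)=0 gives ω₀ = 1/√(LC).
Step 2 — ω₀ = 1/√(0.000558·1.06e-09) = 1.3e+06 rad/s.
Step 3 — f₀ = ω₀/(2π) = 2.069e+05 Hz.
Step 4 — Series Q: Q = ω₀L/R = 1.3e+06·0.000558/2060 = 0.3522.

(a) f₀ = 2.069e+05 Hz  (b) Q = 0.3522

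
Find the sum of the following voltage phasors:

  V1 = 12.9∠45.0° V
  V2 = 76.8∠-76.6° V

Step 1 — Convert each phasor to rectangular form:
  V1 = 12.9·(cos(45.0°) + j·sin(45.0°)) = 9.122 + j9.122 V
  V2 = 76.8·(cos(-76.6°) + j·sin(-76.6°)) = 17.8 - j74.71 V
Step 2 — Sum components: V_total = 26.92 - j65.59 V.
Step 3 — Convert to polar: |V_total| = 70.9 V, ∠V_total = -67.7°.

V_total = 70.9∠-67.7° V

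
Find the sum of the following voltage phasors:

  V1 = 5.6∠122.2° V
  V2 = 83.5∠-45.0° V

Step 1 — Convert each phasor to rectangular form:
  V1 = 5.6·(cos(122.2°) + j·sin(122.2°)) = -2.984 + j4.739 V
  V2 = 83.5·(cos(-45.0°) + j·sin(-45.0°)) = 59.04 - j59.04 V
Step 2 — Sum components: V_total = 56.06 - j54.3 V.
Step 3 — Convert to polar: |V_total| = 78.05 V, ∠V_total = -44.1°.

V_total = 78.05∠-44.1° V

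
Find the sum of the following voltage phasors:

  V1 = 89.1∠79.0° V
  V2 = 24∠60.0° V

Step 1 — Convert each phasor to rectangular form:
  V1 = 89.1·(cos(79.0°) + j·sin(79.0°)) = 17 + j87.46 V
  V2 = 24·(cos(60.0°) + j·sin(60.0°)) = 12 + j20.78 V
Step 2 — Sum components: V_total = 29 + j108.2 V.
Step 3 — Convert to polar: |V_total| = 112.1 V, ∠V_total = 75.0°.

V_total = 112.1∠75.0° V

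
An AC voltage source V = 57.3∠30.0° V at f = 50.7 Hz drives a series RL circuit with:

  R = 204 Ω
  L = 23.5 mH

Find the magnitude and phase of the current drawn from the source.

Step 1 — Angular frequency: ω = 2π·f = 2π·50.7 = 318.6 rad/s.
Step 2 — Component impedances:
  R: Z = R = 204 Ω
  L: Z = jωL = j·318.6·0.0235 = 0 + j7.486 Ω
Step 3 — Series combination: Z_total = R + L = 204 + j7.486 Ω = 204.1∠2.1° Ω.
Step 4 — Source phasor: V = 57.3∠30.0° V = 49.62 + j28.65 V.
Step 5 — Ohm's law: I = V / Z_total = (49.62 + j28.65) / (204 + j7.486) = 0.2481 + j0.1313 A.
Step 6 — Convert to polar: |I| = 0.2807 A, ∠I = 27.9°.

I = 0.2807∠27.9° A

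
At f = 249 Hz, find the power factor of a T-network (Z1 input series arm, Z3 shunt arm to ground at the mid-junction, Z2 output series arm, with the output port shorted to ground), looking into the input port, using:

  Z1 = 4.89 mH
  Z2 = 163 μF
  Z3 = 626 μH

Step 1 — Angular frequency: ω = 2π·f = 2π·249 = 1565 rad/s.
Step 2 — Component impedances:
  Z1: Z = jωL = j·1565·0.00489 = 0 + j7.65 Ω
  Z2: Z = 1/(jωC) = -j/(ω·C) = 0 - j3.921 Ω
  Z3: Z = jωL = j·1565·0.000626 = 0 + j0.9794 Ω
Step 3 — With the output port shorted to ground, the output series arm Z2 runs from the junction to ground; the shunt arm Z3 also runs from the junction to ground. They appear in parallel: Z3 || Z2 = 0 + j1.305 Ω.
Step 4 — Series with input arm Z1: Z_in = Z1 + (Z3 || Z2) = 0 + j8.956 Ω = 8.956∠90.0° Ω.
Step 5 — Power factor: PF = cos(φ) = Re(Z)/|Z| = 0/8.956 = 0.
Step 6 — Type: Im(Z) = 8.956 ⇒ lagging (phase φ = 90.0°).

PF = 0 (lagging, φ = 90.0°)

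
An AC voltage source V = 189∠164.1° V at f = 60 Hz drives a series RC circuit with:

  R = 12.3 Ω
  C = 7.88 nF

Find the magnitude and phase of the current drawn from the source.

Step 1 — Angular frequency: ω = 2π·f = 2π·60 = 377 rad/s.
Step 2 — Component impedances:
  R: Z = R = 12.3 Ω
  C: Z = 1/(jωC) = -j/(ω·C) = 0 - j3.366e+05 Ω
Step 3 — Series combination: Z_total = R + C = 12.3 - j3.366e+05 Ω = 3.366e+05∠-90.0° Ω.
Step 4 — Source phasor: V = 189∠164.1° V = -181.8 + j51.78 V.
Step 5 — Ohm's law: I = V / Z_total = (-181.8 + j51.78) / (12.3 - j3.366e+05) = -0.0001538 - j0.00054 A.
Step 6 — Convert to polar: |I| = 0.0005615 A, ∠I = -105.9°.

I = 0.0005615∠-105.9° A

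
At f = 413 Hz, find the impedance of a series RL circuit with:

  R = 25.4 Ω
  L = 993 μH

Step 1 — Angular frequency: ω = 2π·f = 2π·413 = 2595 rad/s.
Step 2 — Component impedances:
  R: Z = R = 25.4 Ω
  L: Z = jωL = j·2595·0.000993 = 0 + j2.577 Ω
Step 3 — Series combination: Z_total = R + L = 25.4 + j2.577 Ω = 25.53∠5.8° Ω.

Z = 25.4 + j2.577 Ω = 25.53∠5.8° Ω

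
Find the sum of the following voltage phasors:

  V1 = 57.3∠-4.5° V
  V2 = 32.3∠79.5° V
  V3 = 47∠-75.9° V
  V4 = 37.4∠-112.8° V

Step 1 — Convert each phasor to rectangular form:
  V1 = 57.3·(cos(-4.5°) + j·sin(-4.5°)) = 57.12 - j4.496 V
  V2 = 32.3·(cos(79.5°) + j·sin(79.5°)) = 5.886 + j31.76 V
  V3 = 47·(cos(-75.9°) + j·sin(-75.9°)) = 11.45 - j45.58 V
  V4 = 37.4·(cos(-112.8°) + j·sin(-112.8°)) = -14.49 - j34.48 V
Step 2 — Sum components: V_total = 59.97 - j52.8 V.
Step 3 — Convert to polar: |V_total| = 79.9 V, ∠V_total = -41.4°.

V_total = 79.9∠-41.4° V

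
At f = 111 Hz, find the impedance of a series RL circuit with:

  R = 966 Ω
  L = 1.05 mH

Step 1 — Angular frequency: ω = 2π·f = 2π·111 = 697.4 rad/s.
Step 2 — Component impedances:
  R: Z = R = 966 Ω
  L: Z = jωL = j·697.4·0.00105 = 0 + j0.7323 Ω
Step 3 — Series combination: Z_total = R + L = 966 + j0.7323 Ω = 966∠0.0° Ω.

Z = 966 + j0.7323 Ω = 966∠0.0° Ω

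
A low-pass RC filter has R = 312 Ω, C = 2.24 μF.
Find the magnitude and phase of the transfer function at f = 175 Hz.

Step 1 — Angular frequency: ω = 2π·175 = 1100 rad/s.
Step 2 — Transfer function: H(jω) = 1/(1 + jωRC).
Step 3 — Denominator: 1 + jωRC = 1 + j·1100·312·2.24e-06 = 1 + j0.7685.
Step 4 — H = 0.6287 - j0.4831.
Step 5 — Magnitude: |H| = 0.7929 (-2.0 dB); phase: φ = -37.5°.

|H| = 0.7929 (-2.0 dB), φ = -37.5°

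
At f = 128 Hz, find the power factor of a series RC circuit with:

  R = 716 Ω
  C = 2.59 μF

Step 1 — Angular frequency: ω = 2π·f = 2π·128 = 804.2 rad/s.
Step 2 — Component impedances:
  R: Z = R = 716 Ω
  C: Z = 1/(jωC) = -j/(ω·C) = 0 - j480.1 Ω
Step 3 — Series combination: Z_total = R + C = 716 - j480.1 Ω = 862∠-33.8° Ω.
Step 4 — Power factor: PF = cos(φ) = Re(Z)/|Z| = 716/862 = 0.8306.
Step 5 — Type: Im(Z) = -480.1 ⇒ leading (phase φ = -33.8°).

PF = 0.8306 (leading, φ = -33.8°)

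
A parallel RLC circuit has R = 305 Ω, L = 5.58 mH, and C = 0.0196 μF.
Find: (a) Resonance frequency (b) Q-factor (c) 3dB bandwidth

Step 1 — Resonance: ω₀ = 1/√(LC) = 1/√(0.00558·1.96e-08) = 9.562e+04 rad/s.
Step 2 — f₀ = ω₀/(2π) = 1.522e+04 Hz.
Step 3 — Parallel Q: Q = R/(ω₀L) = 305/(9.562e+04·0.00558) = 0.5716.
Step 4 — Bandwidth: Δω = ω₀/Q = 1.673e+05 rad/s; BW = Δω/(2π) = 2.662e+04 Hz.

(a) f₀ = 1.522e+04 Hz  (b) Q = 0.5716  (c) BW = 2.662e+04 Hz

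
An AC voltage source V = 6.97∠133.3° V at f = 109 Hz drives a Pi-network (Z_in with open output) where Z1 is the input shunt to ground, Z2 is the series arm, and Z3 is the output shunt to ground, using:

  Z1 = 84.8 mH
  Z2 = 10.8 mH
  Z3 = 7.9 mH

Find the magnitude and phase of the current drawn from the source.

Step 1 — Angular frequency: ω = 2π·f = 2π·109 = 684.9 rad/s.
Step 2 — Component impedances:
  Z1: Z = jωL = j·684.9·0.0848 = 0 + j58.08 Ω
  Z2: Z = jωL = j·684.9·0.0108 = 0 + j7.397 Ω
  Z3: Z = jωL = j·684.9·0.0079 = 0 + j5.41 Ω
Step 3 — With open output, the series arm Z2 and the output shunt Z3 appear in series to ground: Z2 + Z3 = 0 + j12.81 Ω.
Step 4 — Parallel with input shunt Z1: Z_in = Z1 || (Z2 + Z3) = 0 + j10.49 Ω = 10.49∠90.0° Ω.
Step 5 — Source phasor: V = 6.97∠133.3° V = -4.78 + j5.073 V.
Step 6 — Ohm's law: I = V / Z_total = (-4.78 + j5.073) / (0 + j10.49) = 0.4834 + j0.4556 A.
Step 7 — Convert to polar: |I| = 0.6642 A, ∠I = 43.3°.

I = 0.6642∠43.3° A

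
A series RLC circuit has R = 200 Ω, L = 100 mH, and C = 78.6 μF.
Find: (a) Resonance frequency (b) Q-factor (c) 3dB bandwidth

Step 1 — Resonance condition Im(Z)=0 gives ω₀ = 1/√(LC).
Step 2 — ω₀ = 1/√(0.1·7.86e-05) = 356.7 rad/s.
Step 3 — f₀ = ω₀/(2π) = 56.77 Hz.
Step 4 — Series Q: Q = ω₀L/R = 356.7·0.1/200 = 0.1783.
Step 5 — 3dB bandwidth: Δω = ω₀/Q = 2000 rad/s; BW = Δω/(2π) = 318.3 Hz.

(a) f₀ = 56.77 Hz  (b) Q = 0.1783  (c) BW = 318.3 Hz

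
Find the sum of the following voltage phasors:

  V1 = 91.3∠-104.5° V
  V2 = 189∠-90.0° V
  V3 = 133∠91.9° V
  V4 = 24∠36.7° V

Step 1 — Convert each phasor to rectangular form:
  V1 = 91.3·(cos(-104.5°) + j·sin(-104.5°)) = -22.86 - j88.39 V
  V2 = 189·(cos(-90.0°) + j·sin(-90.0°)) = 0 - j189 V
  V3 = 133·(cos(91.9°) + j·sin(91.9°)) = -4.41 + j132.9 V
  V4 = 24·(cos(36.7°) + j·sin(36.7°)) = 19.24 + j14.34 V
Step 2 — Sum components: V_total = -8.027 - j130.1 V.
Step 3 — Convert to polar: |V_total| = 130.4 V, ∠V_total = -93.5°.

V_total = 130.4∠-93.5° V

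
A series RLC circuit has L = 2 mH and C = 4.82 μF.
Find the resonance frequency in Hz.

Step 1 — Resonance condition Im(Z)=0 gives ω₀ = 1/√(LC).
Step 2 — ω₀ = 1/√(0.002·4.82e-06) = 1.019e+04 rad/s.
Step 3 — f₀ = ω₀/(2π) = 1621 Hz.

f₀ = 1621 Hz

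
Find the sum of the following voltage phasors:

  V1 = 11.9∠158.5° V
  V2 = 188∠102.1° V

Step 1 — Convert each phasor to rectangular form:
  V1 = 11.9·(cos(158.5°) + j·sin(158.5°)) = -11.07 + j4.361 V
  V2 = 188·(cos(102.1°) + j·sin(102.1°)) = -39.41 + j183.8 V
Step 2 — Sum components: V_total = -50.48 + j188.2 V.
Step 3 — Convert to polar: |V_total| = 194.8 V, ∠V_total = 105.0°.

V_total = 194.8∠105.0° V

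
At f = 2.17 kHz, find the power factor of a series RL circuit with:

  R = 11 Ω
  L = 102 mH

Step 1 — Angular frequency: ω = 2π·f = 2π·2170 = 1.363e+04 rad/s.
Step 2 — Component impedances:
  R: Z = R = 11 Ω
  L: Z = jωL = j·1.363e+04·0.102 = 0 + j1391 Ω
Step 3 — Series combination: Z_total = R + L = 11 + j1391 Ω = 1391∠89.5° Ω.
Step 4 — Power factor: PF = cos(φ) = Re(Z)/|Z| = 11/1390.8 = 0.007909.
Step 5 — Type: Im(Z) = 1391 ⇒ lagging (phase φ = 89.5°).

PF = 0.007909 (lagging, φ = 89.5°)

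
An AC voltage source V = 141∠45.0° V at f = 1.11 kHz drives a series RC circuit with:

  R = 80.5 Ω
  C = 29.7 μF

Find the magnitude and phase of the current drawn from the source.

Step 1 — Angular frequency: ω = 2π·f = 2π·1110 = 6974 rad/s.
Step 2 — Component impedances:
  R: Z = R = 80.5 Ω
  C: Z = 1/(jωC) = -j/(ω·C) = 0 - j4.828 Ω
Step 3 — Series combination: Z_total = R + C = 80.5 - j4.828 Ω = 80.64∠-3.4° Ω.
Step 4 — Source phasor: V = 141∠45.0° V = 99.7 + j99.7 V.
Step 5 — Ohm's law: I = V / Z_total = (99.7 + j99.7) / (80.5 - j4.828) = 1.16 + j1.308 A.
Step 6 — Convert to polar: |I| = 1.748 A, ∠I = 48.4°.

I = 1.748∠48.4° A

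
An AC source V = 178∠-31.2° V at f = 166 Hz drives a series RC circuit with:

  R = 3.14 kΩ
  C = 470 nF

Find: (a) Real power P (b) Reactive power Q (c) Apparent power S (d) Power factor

Step 1 — Angular frequency: ω = 2π·f = 2π·166 = 1043 rad/s.
Step 2 — Component impedances:
  R: Z = R = 3140 Ω
  C: Z = 1/(jωC) = -j/(ω·C) = 0 - j2040 Ω
Step 3 — Series combination: Z_total = R + C = 3140 - j2040 Ω = 3744∠-33.0° Ω.
Step 4 — Source phasor: V = 178∠-31.2° V = 152.3 - j92.21 V.
Step 5 — Current: I = V / Z = 0.04751 + j0.001502 A = 0.04754∠1.8° A.
Step 6 — Complex power: S = V·I* = 7.096 - j4.61 VA.
Step 7 — Real power: P = Re(S) = 7.096 W.
Step 8 — Reactive power: Q = Im(S) = -4.61 VAR.
Step 9 — Apparent power: |S| = 8.462 VA.
Step 10 — Power factor: PF = P/|S| = 0.8386 (leading).

(a) P = 7.096 W  (b) Q = -4.61 VAR  (c) S = 8.462 VA  (d) PF = 0.8386 (leading)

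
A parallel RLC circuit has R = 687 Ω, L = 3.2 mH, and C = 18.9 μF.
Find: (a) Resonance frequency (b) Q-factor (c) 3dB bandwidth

Step 1 — Resonance: ω₀ = 1/√(LC) = 1/√(0.0032·1.89e-05) = 4066 rad/s.
Step 2 — f₀ = ω₀/(2π) = 647.2 Hz.
Step 3 — Parallel Q: Q = R/(ω₀L) = 687/(4066·0.0032) = 52.8.
Step 4 — Bandwidth: Δω = ω₀/Q = 77.02 rad/s; BW = Δω/(2π) = 12.26 Hz.

(a) f₀ = 647.2 Hz  (b) Q = 52.8  (c) BW = 12.26 Hz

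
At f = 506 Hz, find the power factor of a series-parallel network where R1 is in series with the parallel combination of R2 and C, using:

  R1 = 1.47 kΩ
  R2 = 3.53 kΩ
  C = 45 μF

Step 1 — Angular frequency: ω = 2π·f = 2π·506 = 3179 rad/s.
Step 2 — Component impedances:
  R1: Z = R = 1470 Ω
  R2: Z = R = 3530 Ω
  C: Z = 1/(jωC) = -j/(ω·C) = 0 - j6.99 Ω
Step 3 — Parallel branch: R2 || C = 1/(1/R2 + 1/C) = 0.01384 - j6.99 Ω.
Step 4 — Series with R1: Z_total = R1 + (R2 || C) = 1470 - j6.99 Ω = 1470∠-0.3° Ω.
Step 5 — Power factor: PF = cos(φ) = Re(Z)/|Z| = 1470/1470 = 1.
Step 6 — Type: Im(Z) = -6.99 ⇒ leading (phase φ = -0.3°).

PF = 1 (leading, φ = -0.3°)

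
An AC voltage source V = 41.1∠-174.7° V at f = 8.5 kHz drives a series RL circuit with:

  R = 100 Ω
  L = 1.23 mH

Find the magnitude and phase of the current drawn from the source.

Step 1 — Angular frequency: ω = 2π·f = 2π·8500 = 5.341e+04 rad/s.
Step 2 — Component impedances:
  R: Z = R = 100 Ω
  L: Z = jωL = j·5.341e+04·0.00123 = 0 + j65.69 Ω
Step 3 — Series combination: Z_total = R + L = 100 + j65.69 Ω = 119.6∠33.3° Ω.
Step 4 — Source phasor: V = 41.1∠-174.7° V = -40.92 - j3.796 V.
Step 5 — Ohm's law: I = V / Z_total = (-40.92 - j3.796) / (100 + j65.69) = -0.3033 + j0.1613 A.
Step 6 — Convert to polar: |I| = 0.3435 A, ∠I = 152.0°.

I = 0.3435∠152.0° A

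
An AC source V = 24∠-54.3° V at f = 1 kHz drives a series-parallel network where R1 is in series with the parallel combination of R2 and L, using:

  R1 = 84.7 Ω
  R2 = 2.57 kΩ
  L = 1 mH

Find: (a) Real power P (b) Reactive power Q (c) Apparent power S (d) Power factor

Step 1 — Angular frequency: ω = 2π·f = 2π·1000 = 6283 rad/s.
Step 2 — Component impedances:
  R1: Z = R = 84.7 Ω
  R2: Z = R = 2570 Ω
  L: Z = jωL = j·6283·0.001 = 0 + j6.283 Ω
Step 3 — Parallel branch: R2 || L = 1/(1/R2 + 1/L) = 0.01536 + j6.283 Ω.
Step 4 — Series with R1: Z_total = R1 + (R2 || L) = 84.72 + j6.283 Ω = 84.95∠4.2° Ω.
Step 5 — Source phasor: V = 24∠-54.3° V = 14 - j19.49 V.
Step 6 — Current: I = V / Z = 0.1474 - j0.241 A = 0.2825∠-58.5° A.
Step 7 — Complex power: S = V·I* = 6.762 + j0.5015 VA.
Step 8 — Real power: P = Re(S) = 6.762 W.
Step 9 — Reactive power: Q = Im(S) = 0.5015 VAR.
Step 10 — Apparent power: |S| = 6.781 VA.
Step 11 — Power factor: PF = P/|S| = 0.9973 (lagging).

(a) P = 6.762 W  (b) Q = 0.5015 VAR  (c) S = 6.781 VA  (d) PF = 0.9973 (lagging)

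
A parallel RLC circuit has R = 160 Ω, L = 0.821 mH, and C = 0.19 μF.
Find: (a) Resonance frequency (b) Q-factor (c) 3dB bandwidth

Step 1 — Resonance: ω₀ = 1/√(LC) = 1/√(0.000821·1.9e-07) = 8.007e+04 rad/s.
Step 2 — f₀ = ω₀/(2π) = 1.274e+04 Hz.
Step 3 — Parallel Q: Q = R/(ω₀L) = 160/(8.007e+04·0.000821) = 2.434.
Step 4 — Bandwidth: Δω = ω₀/Q = 3.289e+04 rad/s; BW = Δω/(2π) = 5235 Hz.

(a) f₀ = 1.274e+04 Hz  (b) Q = 2.434  (c) BW = 5235 Hz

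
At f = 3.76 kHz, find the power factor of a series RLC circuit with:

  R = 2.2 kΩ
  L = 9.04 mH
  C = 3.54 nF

Step 1 — Angular frequency: ω = 2π·f = 2π·3760 = 2.362e+04 rad/s.
Step 2 — Component impedances:
  R: Z = R = 2200 Ω
  L: Z = jωL = j·2.362e+04·0.00904 = 0 + j213.6 Ω
  C: Z = 1/(jωC) = -j/(ω·C) = 0 - j1.196e+04 Ω
Step 3 — Series combination: Z_total = R + L + C = 2200 - j1.174e+04 Ω = 1.195e+04∠-79.4° Ω.
Step 4 — Power factor: PF = cos(φ) = Re(Z)/|Z| = 2200/1.195e+04 = 0.1841.
Step 5 — Type: Im(Z) = -1.174e+04 ⇒ leading (phase φ = -79.4°).

PF = 0.1841 (leading, φ = -79.4°)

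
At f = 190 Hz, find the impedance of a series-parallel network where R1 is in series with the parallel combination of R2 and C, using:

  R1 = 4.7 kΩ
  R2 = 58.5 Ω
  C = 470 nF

Step 1 — Angular frequency: ω = 2π·f = 2π·190 = 1194 rad/s.
Step 2 — Component impedances:
  R1: Z = R = 4700 Ω
  R2: Z = R = 58.5 Ω
  C: Z = 1/(jωC) = -j/(ω·C) = 0 - j1782 Ω
Step 3 — Parallel branch: R2 || C = 1/(1/R2 + 1/C) = 58.44 - j1.918 Ω.
Step 4 — Series with R1: Z_total = R1 + (R2 || C) = 4758 - j1.918 Ω = 4758∠-0.0° Ω.

Z = 4758 - j1.918 Ω = 4758∠-0.0° Ω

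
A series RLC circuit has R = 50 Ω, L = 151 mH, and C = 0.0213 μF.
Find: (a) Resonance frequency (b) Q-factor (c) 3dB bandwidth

Step 1 — Resonance: ω₀ = 1/√(LC) = 1/√(0.151·2.13e-08) = 1.763e+04 rad/s.
Step 2 — f₀ = ω₀/(2π) = 2806 Hz.
Step 3 — Series Q: Q = ω₀L/R = 1.763e+04·0.151/50 = 53.25.
Step 4 — Bandwidth: Δω = ω₀/Q = 331.1 rad/s; BW = Δω/(2π) = 52.7 Hz.

(a) f₀ = 2806 Hz  (b) Q = 53.25  (c) BW = 52.7 Hz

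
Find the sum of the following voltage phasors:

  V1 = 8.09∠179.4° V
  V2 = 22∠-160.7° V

Step 1 — Convert each phasor to rectangular form:
  V1 = 8.09·(cos(179.4°) + j·sin(179.4°)) = -8.09 + j0.08472 V
  V2 = 22·(cos(-160.7°) + j·sin(-160.7°)) = -20.76 - j7.271 V
Step 2 — Sum components: V_total = -28.85 - j7.187 V.
Step 3 — Convert to polar: |V_total| = 29.73 V, ∠V_total = -166.0°.

V_total = 29.73∠-166.0° V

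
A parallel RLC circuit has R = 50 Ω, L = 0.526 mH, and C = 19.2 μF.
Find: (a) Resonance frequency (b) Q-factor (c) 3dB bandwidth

Step 1 — Resonance: ω₀ = 1/√(LC) = 1/√(0.000526·1.92e-05) = 9951 rad/s.
Step 2 — f₀ = ω₀/(2π) = 1584 Hz.
Step 3 — Parallel Q: Q = R/(ω₀L) = 50/(9951·0.000526) = 9.553.
Step 4 — Bandwidth: Δω = ω₀/Q = 1042 rad/s; BW = Δω/(2π) = 165.8 Hz.

(a) f₀ = 1584 Hz  (b) Q = 9.553  (c) BW = 165.8 Hz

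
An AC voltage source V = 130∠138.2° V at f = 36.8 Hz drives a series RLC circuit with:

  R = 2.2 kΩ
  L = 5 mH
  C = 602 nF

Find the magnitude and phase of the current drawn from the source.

Step 1 — Angular frequency: ω = 2π·f = 2π·36.8 = 231.2 rad/s.
Step 2 — Component impedances:
  R: Z = R = 2200 Ω
  L: Z = jωL = j·231.2·0.005 = 0 + j1.156 Ω
  C: Z = 1/(jωC) = -j/(ω·C) = 0 - j7184 Ω
Step 3 — Series combination: Z_total = R + L + C = 2200 - j7183 Ω = 7512∠-73.0° Ω.
Step 4 — Source phasor: V = 130∠138.2° V = -96.91 + j86.65 V.
Step 5 — Ohm's law: I = V / Z_total = (-96.91 + j86.65) / (2200 - j7183) = -0.01481 - j0.008957 A.
Step 6 — Convert to polar: |I| = 0.0173 A, ∠I = -148.8°.

I = 0.0173∠-148.8° A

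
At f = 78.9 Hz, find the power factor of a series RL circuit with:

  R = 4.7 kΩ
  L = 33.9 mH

Step 1 — Angular frequency: ω = 2π·f = 2π·78.9 = 495.7 rad/s.
Step 2 — Component impedances:
  R: Z = R = 4700 Ω
  L: Z = jωL = j·495.7·0.0339 = 0 + j16.81 Ω
Step 3 — Series combination: Z_total = R + L = 4700 + j16.81 Ω = 4700∠0.2° Ω.
Step 4 — Power factor: PF = cos(φ) = Re(Z)/|Z| = 4700/4700 = 1.
Step 5 — Type: Im(Z) = 16.81 ⇒ lagging (phase φ = 0.2°).

PF = 1 (lagging, φ = 0.2°)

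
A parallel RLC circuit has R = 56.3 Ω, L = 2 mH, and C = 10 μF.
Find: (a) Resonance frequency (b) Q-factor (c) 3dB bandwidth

Step 1 — Resonance: ω₀ = 1/√(LC) = 1/√(0.002·1e-05) = 7071 rad/s.
Step 2 — f₀ = ω₀/(2π) = 1125 Hz.
Step 3 — Parallel Q: Q = R/(ω₀L) = 56.3/(7071·0.002) = 3.981.
Step 4 — Bandwidth: Δω = ω₀/Q = 1776 rad/s; BW = Δω/(2π) = 282.7 Hz.

(a) f₀ = 1125 Hz  (b) Q = 3.981  (c) BW = 282.7 Hz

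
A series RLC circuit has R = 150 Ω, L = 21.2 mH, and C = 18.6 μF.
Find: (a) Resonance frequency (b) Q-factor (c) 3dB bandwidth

Step 1 — Resonance condition Im(Z)=0 gives ω₀ = 1/√(LC).
Step 2 — ω₀ = 1/√(0.0212·1.86e-05) = 1592 rad/s.
Step 3 — f₀ = ω₀/(2π) = 253.5 Hz.
Step 4 — Series Q: Q = ω₀L/R = 1592·0.0212/150 = 0.2251.
Step 5 — 3dB bandwidth: Δω = ω₀/Q = 7075 rad/s; BW = Δω/(2π) = 1126 Hz.

(a) f₀ = 253.5 Hz  (b) Q = 0.2251  (c) BW = 1126 Hz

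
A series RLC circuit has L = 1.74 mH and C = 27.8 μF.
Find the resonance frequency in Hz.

Step 1 — Resonance condition Im(Z)=0 gives ω₀ = 1/√(LC).
Step 2 — ω₀ = 1/√(0.00174·2.78e-05) = 4547 rad/s.
Step 3 — f₀ = ω₀/(2π) = 723.6 Hz.

f₀ = 723.6 Hz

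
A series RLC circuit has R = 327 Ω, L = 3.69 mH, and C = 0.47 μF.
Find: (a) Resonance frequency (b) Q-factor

Step 1 — Resonance condition Im(Z)=0 gives ω₀ = 1/√(LC).
Step 2 — ω₀ = 1/√(0.00369·4.7e-07) = 2.401e+04 rad/s.
Step 3 — f₀ = ω₀/(2π) = 3822 Hz.
Step 4 — Series Q: Q = ω₀L/R = 2.401e+04·0.00369/327 = 0.271.

(a) f₀ = 3822 Hz  (b) Q = 0.271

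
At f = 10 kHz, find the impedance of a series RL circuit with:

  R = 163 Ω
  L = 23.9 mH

Step 1 — Angular frequency: ω = 2π·f = 2π·1e+04 = 6.283e+04 rad/s.
Step 2 — Component impedances:
  R: Z = R = 163 Ω
  L: Z = jωL = j·6.283e+04·0.0239 = 0 + j1502 Ω
Step 3 — Series combination: Z_total = R + L = 163 + j1502 Ω = 1511∠83.8° Ω.

Z = 163 + j1502 Ω = 1511∠83.8° Ω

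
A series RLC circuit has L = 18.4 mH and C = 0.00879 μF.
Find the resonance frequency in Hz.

Step 1 — Resonance condition Im(Z)=0 gives ω₀ = 1/√(LC).
Step 2 — ω₀ = 1/√(0.0184·8.79e-09) = 7.863e+04 rad/s.
Step 3 — f₀ = ω₀/(2π) = 1.251e+04 Hz.

f₀ = 1.251e+04 Hz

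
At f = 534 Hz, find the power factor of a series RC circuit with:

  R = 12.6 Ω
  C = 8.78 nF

Step 1 — Angular frequency: ω = 2π·f = 2π·534 = 3355 rad/s.
Step 2 — Component impedances:
  R: Z = R = 12.6 Ω
  C: Z = 1/(jωC) = -j/(ω·C) = 0 - j3.395e+04 Ω
Step 3 — Series combination: Z_total = R + C = 12.6 - j3.395e+04 Ω = 3.395e+04∠-90.0° Ω.
Step 4 — Power factor: PF = cos(φ) = Re(Z)/|Z| = 12.6/33946 = 0.0003712.
Step 5 — Type: Im(Z) = -3.395e+04 ⇒ leading (phase φ = -90.0°).

PF = 0.0003712 (leading, φ = -90.0°)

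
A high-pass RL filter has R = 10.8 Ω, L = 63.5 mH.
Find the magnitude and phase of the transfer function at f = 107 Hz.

Step 1 — Angular frequency: ω = 2π·107 = 672.3 rad/s.
Step 2 — Transfer function: H(jω) = jωL/(R + jωL).
Step 3 — Numerator jωL = j·42.69; denominator R + jωL = 10.8 + j42.69.
Step 4 — H = 0.9399 + j0.2378.
Step 5 — Magnitude: |H| = 0.9695 (-0.3 dB); phase: φ = 14.2°.

|H| = 0.9695 (-0.3 dB), φ = 14.2°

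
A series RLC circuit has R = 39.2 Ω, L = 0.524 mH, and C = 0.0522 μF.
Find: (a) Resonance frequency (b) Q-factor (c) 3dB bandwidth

Step 1 — Resonance: ω₀ = 1/√(LC) = 1/√(0.000524·5.22e-08) = 1.912e+05 rad/s.
Step 2 — f₀ = ω₀/(2π) = 3.043e+04 Hz.
Step 3 — Series Q: Q = ω₀L/R = 1.912e+05·0.000524/39.2 = 2.556.
Step 4 — Bandwidth: Δω = ω₀/Q = 7.481e+04 rad/s; BW = Δω/(2π) = 1.191e+04 Hz.

(a) f₀ = 3.043e+04 Hz  (b) Q = 2.556  (c) BW = 1.191e+04 Hz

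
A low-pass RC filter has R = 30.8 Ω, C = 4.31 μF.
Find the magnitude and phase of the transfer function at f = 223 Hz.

Step 1 — Angular frequency: ω = 2π·223 = 1401 rad/s.
Step 2 — Transfer function: H(jω) = 1/(1 + jωRC).
Step 3 — Denominator: 1 + jωRC = 1 + j·1401·30.8·4.31e-06 = 1 + j0.186.
Step 4 — H = 0.9666 - j0.1798.
Step 5 — Magnitude: |H| = 0.9831 (-0.1 dB); phase: φ = -10.5°.

|H| = 0.9831 (-0.1 dB), φ = -10.5°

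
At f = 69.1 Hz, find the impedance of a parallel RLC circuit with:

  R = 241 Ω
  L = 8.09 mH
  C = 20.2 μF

Step 1 — Angular frequency: ω = 2π·f = 2π·69.1 = 434.2 rad/s.
Step 2 — Component impedances:
  R: Z = R = 241 Ω
  L: Z = jωL = j·434.2·0.00809 = 0 + j3.512 Ω
  C: Z = 1/(jωC) = -j/(ω·C) = 0 - j114 Ω
Step 3 — Parallel combination: 1/Z_total = 1/R + 1/L + 1/C; Z_total = 0.05448 + j3.623 Ω = 3.624∠89.1° Ω.

Z = 0.05448 + j3.623 Ω = 3.624∠89.1° Ω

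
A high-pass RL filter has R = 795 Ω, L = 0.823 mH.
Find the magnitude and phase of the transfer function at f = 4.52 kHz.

Step 1 — Angular frequency: ω = 2π·4520 = 2.84e+04 rad/s.
Step 2 — Transfer function: H(jω) = jωL/(R + jωL).
Step 3 — Numerator jωL = j·23.37; denominator R + jωL = 795 + j23.37.
Step 4 — H = 0.0008636 + j0.02937.
Step 5 — Magnitude: |H| = 0.02939 (-30.6 dB); phase: φ = 88.3°.

|H| = 0.02939 (-30.6 dB), φ = 88.3°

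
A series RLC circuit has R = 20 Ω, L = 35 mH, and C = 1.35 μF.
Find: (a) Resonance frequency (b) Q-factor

Step 1 — Resonance condition Im(Z)=0 gives ω₀ = 1/√(LC).
Step 2 — ω₀ = 1/√(0.035·1.35e-06) = 4600 rad/s.
Step 3 — f₀ = ω₀/(2π) = 732.2 Hz.
Step 4 — Series Q: Q = ω₀L/R = 4600·0.035/20 = 8.051.

(a) f₀ = 732.2 Hz  (b) Q = 8.051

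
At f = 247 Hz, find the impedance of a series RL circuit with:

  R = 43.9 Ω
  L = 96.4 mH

Step 1 — Angular frequency: ω = 2π·f = 2π·247 = 1552 rad/s.
Step 2 — Component impedances:
  R: Z = R = 43.9 Ω
  L: Z = jωL = j·1552·0.0964 = 0 + j149.6 Ω
Step 3 — Series combination: Z_total = R + L = 43.9 + j149.6 Ω = 155.9∠73.6° Ω.

Z = 43.9 + j149.6 Ω = 155.9∠73.6° Ω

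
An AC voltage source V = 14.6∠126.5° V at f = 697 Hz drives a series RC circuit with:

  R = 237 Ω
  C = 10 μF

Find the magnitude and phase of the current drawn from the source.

Step 1 — Angular frequency: ω = 2π·f = 2π·697 = 4379 rad/s.
Step 2 — Component impedances:
  R: Z = R = 237 Ω
  C: Z = 1/(jωC) = -j/(ω·C) = 0 - j22.83 Ω
Step 3 — Series combination: Z_total = R + C = 237 - j22.83 Ω = 238.1∠-5.5° Ω.
Step 4 — Source phasor: V = 14.6∠126.5° V = -8.684 + j11.74 V.
Step 5 — Ohm's law: I = V / Z_total = (-8.684 + j11.74) / (237 - j22.83) = -0.04103 + j0.04557 A.
Step 6 — Convert to polar: |I| = 0.06132 A, ∠I = 132.0°.

I = 0.06132∠132.0° A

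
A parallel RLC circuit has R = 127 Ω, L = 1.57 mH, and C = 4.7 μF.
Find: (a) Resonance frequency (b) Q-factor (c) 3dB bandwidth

Step 1 — Resonance: ω₀ = 1/√(LC) = 1/√(0.00157·4.7e-06) = 1.164e+04 rad/s.
Step 2 — f₀ = ω₀/(2π) = 1853 Hz.
Step 3 — Parallel Q: Q = R/(ω₀L) = 127/(1.164e+04·0.00157) = 6.949.
Step 4 — Bandwidth: Δω = ω₀/Q = 1675 rad/s; BW = Δω/(2π) = 266.6 Hz.

(a) f₀ = 1853 Hz  (b) Q = 6.949  (c) BW = 266.6 Hz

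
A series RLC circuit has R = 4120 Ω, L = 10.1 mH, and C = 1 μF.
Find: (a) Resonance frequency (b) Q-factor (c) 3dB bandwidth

Step 1 — Resonance: ω₀ = 1/√(LC) = 1/√(0.0101·1e-06) = 9950 rad/s.
Step 2 — f₀ = ω₀/(2π) = 1584 Hz.
Step 3 — Series Q: Q = ω₀L/R = 9950·0.0101/4120 = 0.02439.
Step 4 — Bandwidth: Δω = ω₀/Q = 4.079e+05 rad/s; BW = Δω/(2π) = 6.492e+04 Hz.

(a) f₀ = 1584 Hz  (b) Q = 0.02439  (c) BW = 6.492e+04 Hz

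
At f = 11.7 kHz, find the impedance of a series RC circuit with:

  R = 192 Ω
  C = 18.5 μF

Step 1 — Angular frequency: ω = 2π·f = 2π·1.17e+04 = 7.351e+04 rad/s.
Step 2 — Component impedances:
  R: Z = R = 192 Ω
  C: Z = 1/(jωC) = -j/(ω·C) = 0 - j0.7353 Ω
Step 3 — Series combination: Z_total = R + C = 192 - j0.7353 Ω = 192∠-0.2° Ω.

Z = 192 - j0.7353 Ω = 192∠-0.2° Ω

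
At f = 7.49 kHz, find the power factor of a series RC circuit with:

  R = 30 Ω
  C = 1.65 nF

Step 1 — Angular frequency: ω = 2π·f = 2π·7490 = 4.706e+04 rad/s.
Step 2 — Component impedances:
  R: Z = R = 30 Ω
  C: Z = 1/(jωC) = -j/(ω·C) = 0 - j1.288e+04 Ω
Step 3 — Series combination: Z_total = R + C = 30 - j1.288e+04 Ω = 1.288e+04∠-89.9° Ω.
Step 4 — Power factor: PF = cos(φ) = Re(Z)/|Z| = 30/12878 = 0.00233.
Step 5 — Type: Im(Z) = -1.288e+04 ⇒ leading (phase φ = -89.9°).

PF = 0.00233 (leading, φ = -89.9°)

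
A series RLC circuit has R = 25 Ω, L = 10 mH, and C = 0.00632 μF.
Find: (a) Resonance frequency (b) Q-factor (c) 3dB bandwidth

Step 1 — Resonance: ω₀ = 1/√(LC) = 1/√(0.01·6.32e-09) = 1.258e+05 rad/s.
Step 2 — f₀ = ω₀/(2π) = 2.002e+04 Hz.
Step 3 — Series Q: Q = ω₀L/R = 1.258e+05·0.01/25 = 50.32.
Step 4 — Bandwidth: Δω = ω₀/Q = 2500 rad/s; BW = Δω/(2π) = 397.9 Hz.

(a) f₀ = 2.002e+04 Hz  (b) Q = 50.32  (c) BW = 397.9 Hz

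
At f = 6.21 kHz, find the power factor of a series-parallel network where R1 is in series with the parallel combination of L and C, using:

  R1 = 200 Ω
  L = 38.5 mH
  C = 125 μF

Step 1 — Angular frequency: ω = 2π·f = 2π·6210 = 3.902e+04 rad/s.
Step 2 — Component impedances:
  R1: Z = R = 200 Ω
  L: Z = jωL = j·3.902e+04·0.0385 = 0 + j1502 Ω
  C: Z = 1/(jωC) = -j/(ω·C) = 0 - j0.205 Ω
Step 3 — Parallel branch: L || C = 1/(1/L + 1/C) = 0 - j0.2051 Ω.
Step 4 — Series with R1: Z_total = R1 + (L || C) = 200 - j0.2051 Ω = 200∠-0.1° Ω.
Step 5 — Power factor: PF = cos(φ) = Re(Z)/|Z| = 200/200 = 1.
Step 6 — Type: Im(Z) = -0.2051 ⇒ leading (phase φ = -0.1°).

PF = 1 (leading, φ = -0.1°)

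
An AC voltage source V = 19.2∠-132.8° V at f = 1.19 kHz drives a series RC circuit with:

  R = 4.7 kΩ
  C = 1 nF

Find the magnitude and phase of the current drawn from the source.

Step 1 — Angular frequency: ω = 2π·f = 2π·1190 = 7477 rad/s.
Step 2 — Component impedances:
  R: Z = R = 4700 Ω
  C: Z = 1/(jωC) = -j/(ω·C) = 0 - j1.337e+05 Ω
Step 3 — Series combination: Z_total = R + C = 4700 - j1.337e+05 Ω = 1.338e+05∠-88.0° Ω.
Step 4 — Source phasor: V = 19.2∠-132.8° V = -13.05 - j14.09 V.
Step 5 — Ohm's law: I = V / Z_total = (-13.05 - j14.09) / (4700 - j1.337e+05) = 0.0001018 - j0.0001011 A.
Step 6 — Convert to polar: |I| = 0.0001435 A, ∠I = -44.8°.

I = 0.0001435∠-44.8° A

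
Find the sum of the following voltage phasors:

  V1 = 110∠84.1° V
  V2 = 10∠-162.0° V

Step 1 — Convert each phasor to rectangular form:
  V1 = 110·(cos(84.1°) + j·sin(84.1°)) = 11.31 + j109.4 V
  V2 = 10·(cos(-162.0°) + j·sin(-162.0°)) = -9.511 - j3.09 V
Step 2 — Sum components: V_total = 1.797 + j106.3 V.
Step 3 — Convert to polar: |V_total| = 106.3 V, ∠V_total = 89.0°.

V_total = 106.3∠89.0° V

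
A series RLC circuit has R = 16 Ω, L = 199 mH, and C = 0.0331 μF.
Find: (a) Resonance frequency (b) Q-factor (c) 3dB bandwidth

Step 1 — Resonance: ω₀ = 1/√(LC) = 1/√(0.199·3.31e-08) = 1.232e+04 rad/s.
Step 2 — f₀ = ω₀/(2π) = 1961 Hz.
Step 3 — Series Q: Q = ω₀L/R = 1.232e+04·0.199/16 = 153.2.
Step 4 — Bandwidth: Δω = ω₀/Q = 80.4 rad/s; BW = Δω/(2π) = 12.8 Hz.

(a) f₀ = 1961 Hz  (b) Q = 153.2  (c) BW = 12.8 Hz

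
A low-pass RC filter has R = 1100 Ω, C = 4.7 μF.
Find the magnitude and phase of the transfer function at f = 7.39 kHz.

Step 1 — Angular frequency: ω = 2π·7390 = 4.643e+04 rad/s.
Step 2 — Transfer function: H(jω) = 1/(1 + jωRC).
Step 3 — Denominator: 1 + jωRC = 1 + j·4.643e+04·1100·4.7e-06 = 1 + j240.1.
Step 4 — H = 1.735e-05 - j0.004166.
Step 5 — Magnitude: |H| = 0.004166 (-47.6 dB); phase: φ = -89.8°.

|H| = 0.004166 (-47.6 dB), φ = -89.8°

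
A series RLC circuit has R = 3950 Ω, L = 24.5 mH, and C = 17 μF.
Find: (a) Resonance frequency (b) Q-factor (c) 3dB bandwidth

Step 1 — Resonance: ω₀ = 1/√(LC) = 1/√(0.0245·1.7e-05) = 1550 rad/s.
Step 2 — f₀ = ω₀/(2π) = 246.6 Hz.
Step 3 — Series Q: Q = ω₀L/R = 1550·0.0245/3950 = 0.009611.
Step 4 — Bandwidth: Δω = ω₀/Q = 1.612e+05 rad/s; BW = Δω/(2π) = 2.566e+04 Hz.

(a) f₀ = 246.6 Hz  (b) Q = 0.009611  (c) BW = 2.566e+04 Hz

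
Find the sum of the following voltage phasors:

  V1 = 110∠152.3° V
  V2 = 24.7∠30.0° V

Step 1 — Convert each phasor to rectangular form:
  V1 = 110·(cos(152.3°) + j·sin(152.3°)) = -97.39 + j51.13 V
  V2 = 24.7·(cos(30.0°) + j·sin(30.0°)) = 21.39 + j12.35 V
Step 2 — Sum components: V_total = -76 + j63.48 V.
Step 3 — Convert to polar: |V_total| = 99.03 V, ∠V_total = 140.1°.

V_total = 99.03∠140.1° V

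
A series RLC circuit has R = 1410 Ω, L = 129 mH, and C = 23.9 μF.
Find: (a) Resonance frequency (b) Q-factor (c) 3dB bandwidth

Step 1 — Resonance condition Im(Z)=0 gives ω₀ = 1/√(LC).
Step 2 — ω₀ = 1/√(0.129·2.39e-05) = 569.5 rad/s.
Step 3 — f₀ = ω₀/(2π) = 90.64 Hz.
Step 4 — Series Q: Q = ω₀L/R = 569.5·0.129/1410 = 0.0521.
Step 5 — 3dB bandwidth: Δω = ω₀/Q = 1.093e+04 rad/s; BW = Δω/(2π) = 1740 Hz.

(a) f₀ = 90.64 Hz  (b) Q = 0.0521  (c) BW = 1740 Hz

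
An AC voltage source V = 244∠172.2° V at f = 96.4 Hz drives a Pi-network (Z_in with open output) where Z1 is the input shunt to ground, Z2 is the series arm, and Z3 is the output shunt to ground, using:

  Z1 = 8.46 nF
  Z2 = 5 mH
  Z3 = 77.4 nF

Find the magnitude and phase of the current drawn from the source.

Step 1 — Angular frequency: ω = 2π·f = 2π·96.4 = 605.7 rad/s.
Step 2 — Component impedances:
  Z1: Z = 1/(jωC) = -j/(ω·C) = 0 - j1.952e+05 Ω
  Z2: Z = jωL = j·605.7·0.005 = 0 + j3.028 Ω
  Z3: Z = 1/(jωC) = -j/(ω·C) = 0 - j2.133e+04 Ω
Step 3 — With open output, the series arm Z2 and the output shunt Z3 appear in series to ground: Z2 + Z3 = 0 - j2.133e+04 Ω.
Step 4 — Parallel with input shunt Z1: Z_in = Z1 || (Z2 + Z3) = 0 - j1.923e+04 Ω = 1.923e+04∠-90.0° Ω.
Step 5 — Source phasor: V = 244∠172.2° V = -241.7 + j33.11 V.
Step 6 — Ohm's law: I = V / Z_total = (-241.7 + j33.11) / (0 - j1.923e+04) = -0.001722 - j0.01257 A.
Step 7 — Convert to polar: |I| = 0.01269 A, ∠I = -97.8°.

I = 0.01269∠-97.8° A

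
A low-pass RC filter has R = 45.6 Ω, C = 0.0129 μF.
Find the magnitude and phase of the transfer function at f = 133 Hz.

Step 1 — Angular frequency: ω = 2π·133 = 835.7 rad/s.
Step 2 — Transfer function: H(jω) = 1/(1 + jωRC).
Step 3 — Denominator: 1 + jωRC = 1 + j·835.7·45.6·1.29e-08 = 1 + j0.0004916.
Step 4 — H = 1 - j0.0004916.
Step 5 — Magnitude: |H| = 1 (-0.0 dB); phase: φ = -0.0°.

|H| = 1 (-0.0 dB), φ = -0.0°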